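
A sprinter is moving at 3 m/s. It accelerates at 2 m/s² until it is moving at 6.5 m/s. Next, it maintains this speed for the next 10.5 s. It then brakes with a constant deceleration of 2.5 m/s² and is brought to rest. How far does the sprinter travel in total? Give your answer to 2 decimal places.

Phase 1 (accelerating): v₀ = 3.00 m/s, a = 2 m/s².
v = v₀ + at → t = (6.5 − 3.00) / 2 = 1.75 s
v² = v₀² + 2aΔx → Δx = (6.5² − 3.00²)/(2·2) = 8.31 m

Phase 2 (constant speed): v₀ = 6.50 m/s, a = 0 m/s².
v = v₀ + at = 6.50 + (0)(10.5) = 6.50 m/s
Δx = v₀t + ½at² = 6.50·10.5 + 0.5·0·10.5² = 68.2 m

Phase 3 (decelerating): v₀ = 6.50 m/s, a = -2.5 m/s².
v = v₀ + at → t = (0 − 6.50) / -2.5 = 2.60 s
v² = v₀² + 2aΔx → Δx = (0² − 6.50²)/(2·-2.5) = 8.45 m
Total distance = 8.31 + 68.2 + 8.45 = 85.0 m

85.01 m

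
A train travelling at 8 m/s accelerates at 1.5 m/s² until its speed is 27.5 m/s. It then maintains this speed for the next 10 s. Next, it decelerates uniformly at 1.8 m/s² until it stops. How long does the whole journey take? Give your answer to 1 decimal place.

38.3 s

Phase 1 (accelerating): v₀ = 8.00 m/s, a = 1.5 m/s².
v = v₀ + at → t = (27.5 − 8.00) / 1.5 = 13.0 s
v² = v₀² + 2aΔx → Δx = (27.5² − 8.00²)/(2·1.5) = 231 m

Phase 2 (constant speed): v₀ = 27.5 m/s, a = 0 m/s².
v = v₀ + at = 27.5 + (0)(10) = 27.5 m/s
Δx = v₀t + ½at² = 27.5·10 + 0.5·0·10² = 275 m

Phase 3 (decelerating): v₀ = 27.5 m/s, a = -1.8 m/s².
v = v₀ + at → t = (0 − 27.5) / -1.8 = 15.3 s
v² = v₀² + 2aΔx → Δx = (0² − 27.5²)/(2·-1.8) = 210 m
Total time = 13.0 + 10.0 + 15.3 = 38.3 s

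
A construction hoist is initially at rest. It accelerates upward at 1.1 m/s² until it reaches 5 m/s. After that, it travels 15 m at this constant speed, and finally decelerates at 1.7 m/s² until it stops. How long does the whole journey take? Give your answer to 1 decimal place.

Phase 1 (accelerating): v₀ = 0 m/s, a = 1.1 m/s².
v = v₀ + at → t = (5 − 0) / 1.1 = 4.55 s
v² = v₀² + 2aΔx → Δx = (5² − 0²)/(2·1.1) = 11.4 m

Phase 2 (constant speed): v₀ = 5.00 m/s, a = 0 m/s².
Constant speed: t = d/v = 15/5.00 = 3.00 s

Phase 3 (decelerating): v₀ = 5.00 m/s, a = -1.7 m/s².
v = v₀ + at → t = (0 − 5.00) / -1.7 = 2.94 s
v² = v₀² + 2aΔx → Δx = (0² − 5.00²)/(2·-1.7) = 7.35 m
Total time = 4.55 + 3.00 + 2.94 = 10.5 s

10.5 s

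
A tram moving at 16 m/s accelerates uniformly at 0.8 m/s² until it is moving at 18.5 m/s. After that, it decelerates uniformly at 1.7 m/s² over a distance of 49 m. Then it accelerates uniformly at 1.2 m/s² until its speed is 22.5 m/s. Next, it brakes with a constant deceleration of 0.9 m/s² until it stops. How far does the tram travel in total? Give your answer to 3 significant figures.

522 m

Phase 1 (accelerating): v₀ = 16.0 m/s, a = 0.8 m/s².
v = v₀ + at → t = (18.5 − 16.0) / 0.8 = 3.12 s
v² = v₀² + 2aΔx → Δx = (18.5² − 16.0²)/(2·0.8) = 53.9 m

Phase 2 (decelerating): v₀ = 18.5 m/s, a = -1.7 m/s².
v² = v₀² + 2aΔx = 18.5² + 2·-1.7·49 = 176 → v = 13.3 m/s
t = (v − v₀)/a = (13.3 − 18.5)/-1.7 = 3.09 s

Phase 3 (accelerating): v₀ = 13.3 m/s, a = 1.2 m/s².
v = v₀ + at → t = (22.5 − 13.3) / 1.2 = 7.71 s
v² = v₀² + 2aΔx → Δx = (22.5² − 13.3²)/(2·1.2) = 138 m

Phase 4 (decelerating): v₀ = 22.5 m/s, a = -0.9 m/s².
v = v₀ + at → t = (0 − 22.5) / -0.9 = 25.0 s
v² = v₀² + 2aΔx → Δx = (0² − 22.5²)/(2·-0.9) = 281 m
Total distance = 53.9 + 49.0 + 138 + 281 = 522 m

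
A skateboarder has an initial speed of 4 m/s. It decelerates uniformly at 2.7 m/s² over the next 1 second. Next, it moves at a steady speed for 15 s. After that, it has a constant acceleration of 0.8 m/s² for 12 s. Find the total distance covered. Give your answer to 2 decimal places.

95.35 m

Phase 1 (decelerating): v₀ = 4.00 m/s, a = -2.7 m/s².
v = v₀ + at = 4.00 + (-2.7)(1) = 1.30 m/s
Δx = v₀t + ½at² = 4.00·1 + 0.5·-2.7·1² = 2.65 m

Phase 2 (constant speed): v₀ = 1.30 m/s, a = 0 m/s².
v = v₀ + at = 1.30 + (0)(15) = 1.30 m/s
Δx = v₀t + ½at² = 1.30·15 + 0.5·0·15² = 19.5 m

Phase 3 (accelerating): v₀ = 1.30 m/s, a = 0.8 m/s².
v = v₀ + at = 1.30 + (0.8)(12) = 10.9 m/s
Δx = v₀t + ½at² = 1.30·12 + 0.5·0.8·12² = 73.2 m
Total distance = 2.65 + 19.5 + 73.2 = 95.3 m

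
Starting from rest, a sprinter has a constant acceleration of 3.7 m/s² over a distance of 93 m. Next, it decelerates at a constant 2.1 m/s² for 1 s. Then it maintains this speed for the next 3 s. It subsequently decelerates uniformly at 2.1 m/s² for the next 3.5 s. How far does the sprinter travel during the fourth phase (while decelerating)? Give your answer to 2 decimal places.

71.60 m

Phase 1 (accelerating): v₀ = 0 m/s, a = 3.7 m/s².
v² = v₀² + 2aΔx = 0² + 2·3.7·93 = 688 → v = 26.2 m/s
t = (v − v₀)/a = (26.2 − 0)/3.7 = 7.09 s

Phase 2 (decelerating): v₀ = 26.2 m/s, a = -2.1 m/s².
v = v₀ + at = 26.2 + (-2.1)(1) = 24.1 m/s
Δx = v₀t + ½at² = 26.2·1 + 0.5·-2.1·1² = 25.2 m

Phase 3 (constant speed): v₀ = 24.1 m/s, a = 0 m/s².
v = v₀ + at = 24.1 + (0)(3) = 24.1 m/s
Δx = v₀t + ½at² = 24.1·3 + 0.5·0·3² = 72.4 m

Phase 4 (decelerating): v₀ = 24.1 m/s, a = -2.1 m/s².
v = v₀ + at = 24.1 + (-2.1)(3.5) = 16.8 m/s
Δx = v₀t + ½at² = 24.1·3.5 + 0.5·-2.1·3.5² = 71.6 m
Distance in phase 4 = 71.6 m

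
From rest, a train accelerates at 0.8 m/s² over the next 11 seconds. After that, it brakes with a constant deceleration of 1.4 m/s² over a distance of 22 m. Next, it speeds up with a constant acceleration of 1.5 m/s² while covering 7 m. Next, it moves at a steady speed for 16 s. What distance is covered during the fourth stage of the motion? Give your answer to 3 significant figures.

97.1 m

Phase 1 (accelerating): v₀ = 0 m/s, a = 0.8 m/s².
v = v₀ + at = 0 + (0.8)(11) = 8.80 m/s
Δx = v₀t + ½at² = 0·11 + 0.5·0.8·11² = 48.4 m

Phase 2 (decelerating): v₀ = 8.80 m/s, a = -1.4 m/s².
v² = v₀² + 2aΔx = 8.80² + 2·-1.4·22 = 15.8 → v = 3.98 m/s
t = (v − v₀)/a = (3.98 − 8.80)/-1.4 = 3.44 s

Phase 3 (accelerating): v₀ = 3.98 m/s, a = 1.5 m/s².
v² = v₀² + 2aΔx = 3.98² + 2·1.5·7 = 36.8 → v = 6.07 m/s
t = (v − v₀)/a = (6.07 − 3.98)/1.5 = 1.39 s

Phase 4 (constant speed): v₀ = 6.07 m/s, a = 0 m/s².
v = v₀ + at = 6.07 + (0)(16) = 6.07 m/s
Δx = v₀t + ½at² = 6.07·16 + 0.5·0·16² = 97.1 m
Distance in phase 4 = 97.1 m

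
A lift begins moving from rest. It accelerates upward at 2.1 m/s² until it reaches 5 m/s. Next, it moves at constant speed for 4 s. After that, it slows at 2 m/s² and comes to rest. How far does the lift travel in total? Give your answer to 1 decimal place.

Phase 1 (accelerating): v₀ = 0 m/s, a = 2.1 m/s².
v = v₀ + at → t = (5 − 0) / 2.1 = 2.38 s
v² = v₀² + 2aΔx → Δx = (5² − 0²)/(2·2.1) = 5.95 m

Phase 2 (constant speed): v₀ = 5.00 m/s, a = 0 m/s².
v = v₀ + at = 5.00 + (0)(4) = 5.00 m/s
Δx = v₀t + ½at² = 5.00·4 + 0.5·0·4² = 20.0 m

Phase 3 (decelerating): v₀ = 5.00 m/s, a = -2 m/s².
v = v₀ + at → t = (0 − 5.00) / -2 = 2.50 s
v² = v₀² + 2aΔx → Δx = (0² − 5.00²)/(2·-2) = 6.25 m
Total distance = 5.95 + 20.0 + 6.25 = 32.2 m

32.2 m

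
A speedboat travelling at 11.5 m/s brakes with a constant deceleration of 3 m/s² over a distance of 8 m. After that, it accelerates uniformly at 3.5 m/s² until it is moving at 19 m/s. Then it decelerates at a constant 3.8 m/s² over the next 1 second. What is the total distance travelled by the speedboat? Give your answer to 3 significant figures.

64.6 m

Phase 1 (decelerating): v₀ = 11.5 m/s, a = -3 m/s².
v² = v₀² + 2aΔx = 11.5² + 2·-3·8 = 84.2 → v = 9.18 m/s
t = (v − v₀)/a = (9.18 − 11.5)/-3 = 0.774 s

Phase 2 (accelerating): v₀ = 9.18 m/s, a = 3.5 m/s².
v = v₀ + at → t = (19 − 9.18) / 3.5 = 2.81 s
v² = v₀² + 2aΔx → Δx = (19² − 9.18²)/(2·3.5) = 39.5 m

Phase 3 (decelerating): v₀ = 19.0 m/s, a = -3.8 m/s².
v = v₀ + at = 19.0 + (-3.8)(1) = 15.2 m/s
Δx = v₀t + ½at² = 19.0·1 + 0.5·-3.8·1² = 17.1 m
Total distance = 8.00 + 39.5 + 17.1 = 64.6 m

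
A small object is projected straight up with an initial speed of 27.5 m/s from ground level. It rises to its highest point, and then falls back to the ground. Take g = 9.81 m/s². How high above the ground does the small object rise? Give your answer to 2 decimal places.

Phase 1 (rising): v₀ = 27.5 m/s, a = -9.81 m/s².
v = v₀ + at → t = (0 − 27.5) / -9.81 = 2.80 s
v² = v₀² + 2aΔx → Δx = (0² − 27.5²)/(2·-9.81) = 38.5 m
Maximum height = 38.5 m

38.54 m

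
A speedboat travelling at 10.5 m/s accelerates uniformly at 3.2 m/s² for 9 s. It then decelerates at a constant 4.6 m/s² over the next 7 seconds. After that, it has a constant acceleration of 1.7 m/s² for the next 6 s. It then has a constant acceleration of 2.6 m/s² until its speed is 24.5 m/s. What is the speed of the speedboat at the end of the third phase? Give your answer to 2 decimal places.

17.30 m/s

Phase 1 (accelerating): v₀ = 10.5 m/s, a = 3.2 m/s².
v = v₀ + at = 10.5 + (3.2)(9) = 39.3 m/s
Δx = v₀t + ½at² = 10.5·9 + 0.5·3.2·9² = 224 m

Phase 2 (decelerating): v₀ = 39.3 m/s, a = -4.6 m/s².
v = v₀ + at = 39.3 + (-4.6)(7) = 7.10 m/s
Δx = v₀t + ½at² = 39.3·7 + 0.5·-4.6·7² = 162 m

Phase 3 (accelerating): v₀ = 7.10 m/s, a = 1.7 m/s².
v = v₀ + at = 7.10 + (1.7)(6) = 17.3 m/s
Δx = v₀t + ½at² = 7.10·6 + 0.5·1.7·6² = 73.2 m
Speed at end of phase 3 = 17.3 m/s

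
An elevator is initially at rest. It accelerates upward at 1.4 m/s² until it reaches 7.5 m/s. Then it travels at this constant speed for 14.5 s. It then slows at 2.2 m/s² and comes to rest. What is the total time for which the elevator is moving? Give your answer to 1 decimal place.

Phase 1 (accelerating): v₀ = 0 m/s, a = 1.4 m/s².
v = v₀ + at → t = (7.5 − 0) / 1.4 = 5.36 s
v² = v₀² + 2aΔx → Δx = (7.5² − 0²)/(2·1.4) = 20.1 m

Phase 2 (constant speed): v₀ = 7.50 m/s, a = 0 m/s².
v = v₀ + at = 7.50 + (0)(14.5) = 7.50 m/s
Δx = v₀t + ½at² = 7.50·14.5 + 0.5·0·14.5² = 109 m

Phase 3 (decelerating): v₀ = 7.50 m/s, a = -2.2 m/s².
v = v₀ + at → t = (0 − 7.50) / -2.2 = 3.41 s
v² = v₀² + 2aΔx → Δx = (0² − 7.50²)/(2·-2.2) = 12.8 m
Total time = 5.36 + 14.5 + 3.41 = 23.3 s

23.3 s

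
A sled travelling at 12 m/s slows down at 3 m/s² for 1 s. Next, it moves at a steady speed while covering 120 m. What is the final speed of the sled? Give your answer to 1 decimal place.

9.0 m/s

Phase 1 (decelerating): v₀ = 12.0 m/s, a = -3 m/s².
v = v₀ + at = 12.0 + (-3)(1) = 9.00 m/s
Δx = v₀t + ½at² = 12.0·1 + 0.5·-3·1² = 10.5 m

Phase 2 (constant speed): v₀ = 9.00 m/s, a = 0 m/s².
Constant speed: t = d/v = 120/9.00 = 13.3 s
Final speed = 9.00 m/s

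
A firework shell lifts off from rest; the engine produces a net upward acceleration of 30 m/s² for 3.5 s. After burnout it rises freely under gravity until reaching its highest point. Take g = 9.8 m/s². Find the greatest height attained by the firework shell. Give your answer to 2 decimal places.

746.25 m

Phase 1 (powered ascent): v₀ = 0 m/s, a = 30 m/s².
v = v₀ + at = 0 + (30)(3.5) = 105 m/s
Δx = v₀t + ½at² = 0·3.5 + 0.5·30·3.5² = 184 m

Phase 2 (coasting upward): v₀ = 105 m/s, a = -9.8 m/s².
v = v₀ + at → t = (0 − 105) / -9.8 = 10.7 s
v² = v₀² + 2aΔx → Δx = (0² − 105²)/(2·-9.8) = 562 m
Maximum height = 184 + 562 = 746 m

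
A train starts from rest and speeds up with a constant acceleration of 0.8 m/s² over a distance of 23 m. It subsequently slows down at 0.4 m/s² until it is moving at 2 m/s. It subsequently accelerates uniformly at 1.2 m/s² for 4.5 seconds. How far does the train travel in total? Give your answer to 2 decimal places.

85.15 m

Phase 1 (accelerating): v₀ = 0 m/s, a = 0.8 m/s².
v² = v₀² + 2aΔx = 0² + 2·0.8·23 = 36.8 → v = 6.07 m/s
t = (v − v₀)/a = (6.07 − 0)/0.8 = 7.58 s

Phase 2 (decelerating): v₀ = 6.07 m/s, a = -0.4 m/s².
v = v₀ + at → t = (2 − 6.07) / -0.4 = 10.2 s
v² = v₀² + 2aΔx → Δx = (2² − 6.07²)/(2·-0.4) = 41.0 m

Phase 3 (accelerating): v₀ = 2.00 m/s, a = 1.2 m/s².
v = v₀ + at = 2.00 + (1.2)(4.5) = 7.40 m/s
Δx = v₀t + ½at² = 2.00·4.5 + 0.5·1.2·4.5² = 21.1 m
Total distance = 23.0 + 41.0 + 21.1 = 85.2 m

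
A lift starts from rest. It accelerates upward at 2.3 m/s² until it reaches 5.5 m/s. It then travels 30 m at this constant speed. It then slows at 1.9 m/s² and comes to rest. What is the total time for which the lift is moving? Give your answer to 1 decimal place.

Phase 1 (accelerating): v₀ = 0 m/s, a = 2.3 m/s².
v = v₀ + at → t = (5.5 − 0) / 2.3 = 2.39 s
v² = v₀² + 2aΔx → Δx = (5.5² − 0²)/(2·2.3) = 6.58 m

Phase 2 (constant speed): v₀ = 5.50 m/s, a = 0 m/s².
Constant speed: t = d/v = 30/5.50 = 5.45 s

Phase 3 (decelerating): v₀ = 5.50 m/s, a = -1.9 m/s².
v = v₀ + at → t = (0 − 5.50) / -1.9 = 2.89 s
v² = v₀² + 2aΔx → Δx = (0² − 5.50²)/(2·-1.9) = 7.96 m
Total time = 2.39 + 5.45 + 2.89 = 10.7 s

10.7 s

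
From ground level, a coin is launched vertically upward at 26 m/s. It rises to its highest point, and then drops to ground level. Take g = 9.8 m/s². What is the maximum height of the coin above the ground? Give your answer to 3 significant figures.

34.5 m

Phase 1 (rising): v₀ = 26.0 m/s, a = -9.8 m/s².
v = v₀ + at → t = (0 − 26.0) / -9.8 = 2.65 s
v² = v₀² + 2aΔx → Δx = (0² − 26.0²)/(2·-9.8) = 34.5 m
Maximum height = 34.5 m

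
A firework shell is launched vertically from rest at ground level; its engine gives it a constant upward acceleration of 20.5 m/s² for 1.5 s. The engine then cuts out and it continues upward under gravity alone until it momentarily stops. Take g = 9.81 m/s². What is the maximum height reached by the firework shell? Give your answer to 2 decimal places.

Phase 1 (powered ascent): v₀ = 0 m/s, a = 20.5 m/s².
v = v₀ + at = 0 + (20.5)(1.5) = 30.8 m/s
Δx = v₀t + ½at² = 0·1.5 + 0.5·20.5·1.5² = 23.1 m

Phase 2 (coasting upward): v₀ = 30.8 m/s, a = -9.81 m/s².
v = v₀ + at → t = (0 − 30.8) / -9.81 = 3.13 s
v² = v₀² + 2aΔx → Δx = (0² − 30.8²)/(2·-9.81) = 48.2 m
Maximum height = 23.1 + 48.2 = 71.3 m

71.26 m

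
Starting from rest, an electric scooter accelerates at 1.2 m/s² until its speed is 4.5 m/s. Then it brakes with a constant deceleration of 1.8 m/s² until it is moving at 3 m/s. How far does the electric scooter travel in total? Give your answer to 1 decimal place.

11.6 m

Phase 1 (accelerating): v₀ = 0 m/s, a = 1.2 m/s².
v = v₀ + at → t = (4.5 − 0) / 1.2 = 3.75 s
v² = v₀² + 2aΔx → Δx = (4.5² − 0²)/(2·1.2) = 8.44 m

Phase 2 (decelerating): v₀ = 4.50 m/s, a = -1.8 m/s².
v = v₀ + at → t = (3 − 4.50) / -1.8 = 0.833 s
v² = v₀² + 2aΔx → Δx = (3² − 4.50²)/(2·-1.8) = 3.12 m
Total distance = 8.44 + 3.12 = 11.6 m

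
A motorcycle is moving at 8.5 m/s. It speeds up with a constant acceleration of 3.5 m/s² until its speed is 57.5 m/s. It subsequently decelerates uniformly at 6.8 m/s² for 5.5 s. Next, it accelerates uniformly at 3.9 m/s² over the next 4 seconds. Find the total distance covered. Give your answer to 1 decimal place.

787.0 m

Phase 1 (accelerating): v₀ = 8.50 m/s, a = 3.5 m/s².
v = v₀ + at → t = (57.5 − 8.50) / 3.5 = 14.0 s
v² = v₀² + 2aΔx → Δx = (57.5² − 8.50²)/(2·3.5) = 462 m

Phase 2 (decelerating): v₀ = 57.5 m/s, a = -6.8 m/s².
v = v₀ + at = 57.5 + (-6.8)(5.5) = 20.1 m/s
Δx = v₀t + ½at² = 57.5·5.5 + 0.5·-6.8·5.5² = 213 m

Phase 3 (accelerating): v₀ = 20.1 m/s, a = 3.9 m/s².
v = v₀ + at = 20.1 + (3.9)(4) = 35.7 m/s
Δx = v₀t + ½at² = 20.1·4 + 0.5·3.9·4² = 112 m
Total distance = 462 + 213 + 112 = 787 m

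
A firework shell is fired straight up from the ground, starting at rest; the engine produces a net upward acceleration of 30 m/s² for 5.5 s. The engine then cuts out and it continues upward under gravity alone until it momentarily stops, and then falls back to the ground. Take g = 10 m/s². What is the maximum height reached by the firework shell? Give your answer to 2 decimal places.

1815.00 m

Phase 1 (powered ascent): v₀ = 0 m/s, a = 30 m/s².
v = v₀ + at = 0 + (30)(5.5) = 165 m/s
Δx = v₀t + ½at² = 0·5.5 + 0.5·30·5.5² = 454 m

Phase 2 (coasting upward): v₀ = 165 m/s, a = -10 m/s².
v = v₀ + at → t = (0 − 165) / -10 = 16.5 s
v² = v₀² + 2aΔx → Δx = (0² − 165²)/(2·-10) = 1360 m
Maximum height = 454 + 1360 = 1820 m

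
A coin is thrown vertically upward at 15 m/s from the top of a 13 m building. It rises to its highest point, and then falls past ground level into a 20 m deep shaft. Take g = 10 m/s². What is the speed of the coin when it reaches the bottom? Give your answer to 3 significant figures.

Phase 1 (rising): v₀ = 15.0 m/s, a = -10 m/s².
v = v₀ + at → t = (0 − 15.0) / -10 = 1.50 s
v² = v₀² + 2aΔx → Δx = (0² − 15.0²)/(2·-10) = 11.2 m

Phase 2 (falling): v₀ = 0 m/s, a = -10 m/s².
Falls 44.2 m from rest: t = √(2·44.2/10) = 2.97 s; v = g·t = 29.7 m/s.
Final speed = 29.7 m/s

29.7 m/s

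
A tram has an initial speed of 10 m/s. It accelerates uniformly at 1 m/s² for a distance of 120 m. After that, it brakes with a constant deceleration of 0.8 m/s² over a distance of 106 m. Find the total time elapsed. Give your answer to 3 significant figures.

15.2 s

Phase 1 (accelerating): v₀ = 10.0 m/s, a = 1 m/s².
v² = v₀² + 2aΔx = 10.0² + 2·1·120 = 340 → v = 18.4 m/s
t = (v − v₀)/a = (18.4 − 10.0)/1 = 8.44 s

Phase 2 (decelerating): v₀ = 18.4 m/s, a = -0.8 m/s².
v² = v₀² + 2aΔx = 18.4² + 2·-0.8·106 = 170 → v = 13.1 m/s
t = (v − v₀)/a = (13.1 − 18.4)/-0.8 = 6.73 s
Total time = 8.44 + 6.73 = 15.2 s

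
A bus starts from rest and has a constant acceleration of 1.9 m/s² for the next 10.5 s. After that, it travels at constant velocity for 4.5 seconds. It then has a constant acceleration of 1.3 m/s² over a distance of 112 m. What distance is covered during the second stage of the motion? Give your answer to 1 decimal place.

89.8 m

Phase 1 (accelerating): v₀ = 0 m/s, a = 1.9 m/s².
v = v₀ + at = 0 + (1.9)(10.5) = 19.9 m/s
Δx = v₀t + ½at² = 0·10.5 + 0.5·1.9·10.5² = 105 m

Phase 2 (constant speed): v₀ = 19.9 m/s, a = 0 m/s².
v = v₀ + at = 19.9 + (0)(4.5) = 19.9 m/s
Δx = v₀t + ½at² = 19.9·4.5 + 0.5·0·4.5² = 89.8 m
Distance in phase 2 = 89.8 m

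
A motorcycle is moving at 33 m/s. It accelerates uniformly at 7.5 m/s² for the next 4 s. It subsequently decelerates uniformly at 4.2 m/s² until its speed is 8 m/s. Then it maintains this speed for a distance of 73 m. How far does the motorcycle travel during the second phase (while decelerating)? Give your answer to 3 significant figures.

465 m

Phase 1 (accelerating): v₀ = 33.0 m/s, a = 7.5 m/s².
v = v₀ + at = 33.0 + (7.5)(4) = 63.0 m/s
Δx = v₀t + ½at² = 33.0·4 + 0.5·7.5·4² = 192 m

Phase 2 (decelerating): v₀ = 63.0 m/s, a = -4.2 m/s².
v = v₀ + at → t = (8 − 63.0) / -4.2 = 13.1 s
v² = v₀² + 2aΔx → Δx = (8² − 63.0²)/(2·-4.2) = 465 m
Distance in phase 2 = 465 m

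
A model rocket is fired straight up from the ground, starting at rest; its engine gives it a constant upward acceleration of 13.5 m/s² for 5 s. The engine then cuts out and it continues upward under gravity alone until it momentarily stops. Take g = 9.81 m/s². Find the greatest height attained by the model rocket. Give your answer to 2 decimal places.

400.97 m

Phase 1 (powered ascent): v₀ = 0 m/s, a = 13.5 m/s².
v = v₀ + at = 0 + (13.5)(5) = 67.5 m/s
Δx = v₀t + ½at² = 0·5 + 0.5·13.5·5² = 169 m

Phase 2 (coasting upward): v₀ = 67.5 m/s, a = -9.81 m/s².
v = v₀ + at → t = (0 − 67.5) / -9.81 = 6.88 s
v² = v₀² + 2aΔx → Δx = (0² − 67.5²)/(2·-9.81) = 232 m
Maximum height = 169 + 232 = 401 m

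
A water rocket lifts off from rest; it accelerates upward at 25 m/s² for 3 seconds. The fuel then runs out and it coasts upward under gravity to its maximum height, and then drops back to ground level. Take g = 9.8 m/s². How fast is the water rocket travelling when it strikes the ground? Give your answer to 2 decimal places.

Phase 1 (powered ascent): v₀ = 0 m/s, a = 25 m/s².
v = v₀ + at = 0 + (25)(3) = 75.0 m/s
Δx = v₀t + ½at² = 0·3 + 0.5·25·3² = 112 m

Phase 2 (coasting upward): v₀ = 75.0 m/s, a = -9.8 m/s².
v = v₀ + at → t = (0 − 75.0) / -9.8 = 7.65 s
v² = v₀² + 2aΔx → Δx = (0² − 75.0²)/(2·-9.8) = 287 m

Phase 3 (free fall): v₀ = 0 m/s, a = -9.8 m/s².
Falls 399 m from rest: t = √(2·399/9.8) = 9.03 s; v = g·t = 88.5 m/s.
Impact speed = 88.5 m/s

88.49 m/s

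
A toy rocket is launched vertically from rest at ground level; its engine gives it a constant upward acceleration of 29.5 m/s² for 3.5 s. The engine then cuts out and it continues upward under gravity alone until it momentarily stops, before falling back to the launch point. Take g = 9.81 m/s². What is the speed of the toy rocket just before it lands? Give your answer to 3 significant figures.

119 m/s

Phase 1 (powered ascent): v₀ = 0 m/s, a = 29.5 m/s².
v = v₀ + at = 0 + (29.5)(3.5) = 103 m/s
Δx = v₀t + ½at² = 0·3.5 + 0.5·29.5·3.5² = 181 m

Phase 2 (coasting upward): v₀ = 103 m/s, a = -9.81 m/s².
v = v₀ + at → t = (0 − 103) / -9.81 = 10.5 s
v² = v₀² + 2aΔx → Δx = (0² − 103²)/(2·-9.81) = 543 m

Phase 3 (free fall): v₀ = 0 m/s, a = -9.81 m/s².
Falls 724 m from rest: t = √(2·724/9.81) = 12.1 s; v = g·t = 119 m/s.
Impact speed = 119 m/s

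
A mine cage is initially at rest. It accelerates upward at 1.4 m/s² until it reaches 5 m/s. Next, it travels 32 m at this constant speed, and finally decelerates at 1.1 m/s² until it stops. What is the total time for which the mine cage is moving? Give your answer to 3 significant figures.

Phase 1 (accelerating): v₀ = 0 m/s, a = 1.4 m/s².
v = v₀ + at → t = (5 − 0) / 1.4 = 3.57 s
v² = v₀² + 2aΔx → Δx = (5² − 0²)/(2·1.4) = 8.93 m

Phase 2 (constant speed): v₀ = 5.00 m/s, a = 0 m/s².
Constant speed: t = d/v = 32/5.00 = 6.40 s

Phase 3 (decelerating): v₀ = 5.00 m/s, a = -1.1 m/s².
v = v₀ + at → t = (0 − 5.00) / -1.1 = 4.55 s
v² = v₀² + 2aΔx → Δx = (0² − 5.00²)/(2·-1.1) = 11.4 m
Total time = 3.57 + 6.40 + 4.55 = 14.5 s

14.5 s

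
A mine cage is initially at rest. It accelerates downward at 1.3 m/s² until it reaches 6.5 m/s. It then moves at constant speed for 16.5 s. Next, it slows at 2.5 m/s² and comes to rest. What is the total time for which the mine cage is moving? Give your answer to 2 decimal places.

24.10 s

Phase 1 (accelerating): v₀ = 0 m/s, a = 1.3 m/s².
v = v₀ + at → t = (6.5 − 0) / 1.3 = 5.00 s
v² = v₀² + 2aΔx → Δx = (6.5² − 0²)/(2·1.3) = 16.2 m

Phase 2 (constant speed): v₀ = 6.50 m/s, a = 0 m/s².
v = v₀ + at = 6.50 + (0)(16.5) = 6.50 m/s
Δx = v₀t + ½at² = 6.50·16.5 + 0.5·0·16.5² = 107 m

Phase 3 (decelerating): v₀ = 6.50 m/s, a = -2.5 m/s².
v = v₀ + at → t = (0 − 6.50) / -2.5 = 2.60 s
v² = v₀² + 2aΔx → Δx = (0² − 6.50²)/(2·-2.5) = 8.45 m
Total time = 5.00 + 16.5 + 2.60 = 24.1 s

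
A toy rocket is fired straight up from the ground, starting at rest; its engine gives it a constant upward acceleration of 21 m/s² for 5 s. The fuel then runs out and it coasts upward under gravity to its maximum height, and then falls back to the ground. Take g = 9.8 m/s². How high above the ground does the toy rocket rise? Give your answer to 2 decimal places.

Phase 1 (powered ascent): v₀ = 0 m/s, a = 21 m/s².
v = v₀ + at = 0 + (21)(5) = 105 m/s
Δx = v₀t + ½at² = 0·5 + 0.5·21·5² = 262 m

Phase 2 (coasting upward): v₀ = 105 m/s, a = -9.8 m/s².
v = v₀ + at → t = (0 − 105) / -9.8 = 10.7 s
v² = v₀² + 2aΔx → Δx = (0² − 105²)/(2·-9.8) = 562 m
Maximum height = 262 + 562 = 825 m

825.00 m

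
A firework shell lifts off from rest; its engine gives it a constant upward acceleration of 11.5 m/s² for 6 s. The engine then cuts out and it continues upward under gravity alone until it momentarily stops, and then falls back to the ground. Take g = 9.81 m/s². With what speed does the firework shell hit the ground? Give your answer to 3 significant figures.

93.9 m/s

Phase 1 (powered ascent): v₀ = 0 m/s, a = 11.5 m/s².
v = v₀ + at = 0 + (11.5)(6) = 69.0 m/s
Δx = v₀t + ½at² = 0·6 + 0.5·11.5·6² = 207 m

Phase 2 (coasting upward): v₀ = 69.0 m/s, a = -9.81 m/s².
v = v₀ + at → t = (0 − 69.0) / -9.81 = 7.03 s
v² = v₀² + 2aΔx → Δx = (0² − 69.0²)/(2·-9.81) = 243 m

Phase 3 (free fall): v₀ = 0 m/s, a = -9.81 m/s².
Falls 450 m from rest: t = √(2·450/9.81) = 9.57 s; v = g·t = 93.9 m/s.
Impact speed = 93.9 m/s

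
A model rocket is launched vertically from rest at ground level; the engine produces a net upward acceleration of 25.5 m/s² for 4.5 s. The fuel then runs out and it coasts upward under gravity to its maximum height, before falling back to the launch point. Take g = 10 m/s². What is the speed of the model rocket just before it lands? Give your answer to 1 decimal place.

Phase 1 (powered ascent): v₀ = 0 m/s, a = 25.5 m/s².
v = v₀ + at = 0 + (25.5)(4.5) = 115 m/s
Δx = v₀t + ½at² = 0·4.5 + 0.5·25.5·4.5² = 258 m

Phase 2 (coasting upward): v₀ = 115 m/s, a = -10 m/s².
v = v₀ + at → t = (0 − 115) / -10 = 11.5 s
v² = v₀² + 2aΔx → Δx = (0² − 115²)/(2·-10) = 658 m

Phase 3 (free fall): v₀ = 0 m/s, a = -10 m/s².
Falls 917 m from rest: t = √(2·917/10) = 13.5 s; v = g·t = 135 m/s.
Impact speed = 135 m/s

135.4 m/s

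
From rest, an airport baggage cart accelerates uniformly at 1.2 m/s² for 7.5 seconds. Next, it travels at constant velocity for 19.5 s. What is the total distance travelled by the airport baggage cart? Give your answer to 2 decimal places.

209.25 m

Phase 1 (accelerating): v₀ = 0 m/s, a = 1.2 m/s².
v = v₀ + at = 0 + (1.2)(7.5) = 9.00 m/s
Δx = v₀t + ½at² = 0·7.5 + 0.5·1.2·7.5² = 33.8 m

Phase 2 (constant speed): v₀ = 9.00 m/s, a = 0 m/s².
v = v₀ + at = 9.00 + (0)(19.5) = 9.00 m/s
Δx = v₀t + ½at² = 9.00·19.5 + 0.5·0·19.5² = 176 m
Total distance = 33.8 + 176 = 209 m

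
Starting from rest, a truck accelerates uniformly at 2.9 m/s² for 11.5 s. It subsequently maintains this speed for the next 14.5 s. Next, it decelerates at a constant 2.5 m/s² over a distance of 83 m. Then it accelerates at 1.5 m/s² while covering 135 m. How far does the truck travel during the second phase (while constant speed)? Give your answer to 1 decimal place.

Phase 1 (accelerating): v₀ = 0 m/s, a = 2.9 m/s².
v = v₀ + at = 0 + (2.9)(11.5) = 33.4 m/s
Δx = v₀t + ½at² = 0·11.5 + 0.5·2.9·11.5² = 192 m

Phase 2 (constant speed): v₀ = 33.4 m/s, a = 0 m/s².
v = v₀ + at = 33.4 + (0)(14.5) = 33.4 m/s
Δx = v₀t + ½at² = 33.4·14.5 + 0.5·0·14.5² = 484 m
Distance in phase 2 = 484 m

483.6 m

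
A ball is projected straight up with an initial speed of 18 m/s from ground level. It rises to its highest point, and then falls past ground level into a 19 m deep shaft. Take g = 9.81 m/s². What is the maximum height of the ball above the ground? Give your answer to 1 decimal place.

Phase 1 (rising): v₀ = 18.0 m/s, a = -9.81 m/s².
v = v₀ + at → t = (0 − 18.0) / -9.81 = 1.83 s
v² = v₀² + 2aΔx → Δx = (0² − 18.0²)/(2·-9.81) = 16.5 m
Maximum height = 16.5 m

16.5 m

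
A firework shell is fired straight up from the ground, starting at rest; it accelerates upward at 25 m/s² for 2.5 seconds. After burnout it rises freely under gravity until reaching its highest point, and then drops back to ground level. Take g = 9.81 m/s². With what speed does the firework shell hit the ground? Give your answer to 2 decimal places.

73.75 m/s

Phase 1 (powered ascent): v₀ = 0 m/s, a = 25 m/s².
v = v₀ + at = 0 + (25)(2.5) = 62.5 m/s
Δx = v₀t + ½at² = 0·2.5 + 0.5·25·2.5² = 78.1 m

Phase 2 (coasting upward): v₀ = 62.5 m/s, a = -9.81 m/s².
v = v₀ + at → t = (0 − 62.5) / -9.81 = 6.37 s
v² = v₀² + 2aΔx → Δx = (0² − 62.5²)/(2·-9.81) = 199 m

Phase 3 (free fall): v₀ = 0 m/s, a = -9.81 m/s².
Falls 277 m from rest: t = √(2·277/9.81) = 7.52 s; v = g·t = 73.8 m/s.
Impact speed = 73.8 m/s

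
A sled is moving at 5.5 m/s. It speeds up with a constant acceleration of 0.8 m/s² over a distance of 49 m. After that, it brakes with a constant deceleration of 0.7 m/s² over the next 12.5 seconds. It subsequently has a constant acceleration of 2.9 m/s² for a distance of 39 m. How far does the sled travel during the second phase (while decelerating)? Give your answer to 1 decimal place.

Phase 1 (accelerating): v₀ = 5.50 m/s, a = 0.8 m/s².
v² = v₀² + 2aΔx = 5.50² + 2·0.8·49 = 109 → v = 10.4 m/s
t = (v − v₀)/a = (10.4 − 5.50)/0.8 = 6.15 s

Phase 2 (decelerating): v₀ = 10.4 m/s, a = -0.7 m/s².
v = v₀ + at = 10.4 + (-0.7)(12.5) = 1.67 m/s
Δx = v₀t + ½at² = 10.4·12.5 + 0.5·-0.7·12.5² = 75.6 m
Distance in phase 2 = 75.6 m

75.6 m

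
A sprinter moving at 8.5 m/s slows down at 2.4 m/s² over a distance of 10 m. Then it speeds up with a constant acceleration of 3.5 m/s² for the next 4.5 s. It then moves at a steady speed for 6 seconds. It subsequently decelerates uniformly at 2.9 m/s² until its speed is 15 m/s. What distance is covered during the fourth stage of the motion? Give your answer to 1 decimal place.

Phase 1 (decelerating): v₀ = 8.50 m/s, a = -2.4 m/s².
v² = v₀² + 2aΔx = 8.50² + 2·-2.4·10 = 24.2 → v = 4.92 m/s
t = (v − v₀)/a = (4.92 − 8.50)/-2.4 = 1.49 s

Phase 2 (accelerating): v₀ = 4.92 m/s, a = 3.5 m/s².
v = v₀ + at = 4.92 + (3.5)(4.5) = 20.7 m/s
Δx = v₀t + ½at² = 4.92·4.5 + 0.5·3.5·4.5² = 57.6 m

Phase 3 (constant speed): v₀ = 20.7 m/s, a = 0 m/s².
v = v₀ + at = 20.7 + (0)(6) = 20.7 m/s
Δx = v₀t + ½at² = 20.7·6 + 0.5·0·6² = 124 m

Phase 4 (decelerating): v₀ = 20.7 m/s, a = -2.9 m/s².
v = v₀ + at → t = (15 − 20.7) / -2.9 = 1.96 s
v² = v₀² + 2aΔx → Δx = (15² − 20.7²)/(2·-2.9) = 34.9 m
Distance in phase 4 = 34.9 m

34.9 m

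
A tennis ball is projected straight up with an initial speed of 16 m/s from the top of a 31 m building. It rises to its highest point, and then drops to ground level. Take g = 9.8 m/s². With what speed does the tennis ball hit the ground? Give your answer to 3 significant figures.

Phase 1 (rising): v₀ = 16.0 m/s, a = -9.8 m/s².
v = v₀ + at → t = (0 − 16.0) / -9.8 = 1.63 s
v² = v₀² + 2aΔx → Δx = (0² − 16.0²)/(2·-9.8) = 13.1 m

Phase 2 (falling): v₀ = 0 m/s, a = -9.8 m/s².
Falls 44.1 m from rest: t = √(2·44.1/9.8) = 3.00 s; v = g·t = 29.4 m/s.
Final speed = 29.4 m/s

29.4 m/s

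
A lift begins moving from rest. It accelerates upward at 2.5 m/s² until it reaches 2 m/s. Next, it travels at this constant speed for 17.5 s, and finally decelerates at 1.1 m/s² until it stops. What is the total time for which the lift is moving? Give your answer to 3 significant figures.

20.1 s

Phase 1 (accelerating): v₀ = 0 m/s, a = 2.5 m/s².
v = v₀ + at → t = (2 − 0) / 2.5 = 0.800 s
v² = v₀² + 2aΔx → Δx = (2² − 0²)/(2·2.5) = 0.800 m

Phase 2 (constant speed): v₀ = 2.00 m/s, a = 0 m/s².
v = v₀ + at = 2.00 + (0)(17.5) = 2.00 m/s
Δx = v₀t + ½at² = 2.00·17.5 + 0.5·0·17.5² = 35.0 m

Phase 3 (decelerating): v₀ = 2.00 m/s, a = -1.1 m/s².
v = v₀ + at → t = (0 − 2.00) / -1.1 = 1.82 s
v² = v₀² + 2aΔx → Δx = (0² − 2.00²)/(2·-1.1) = 1.82 m
Total time = 0.800 + 17.5 + 1.82 = 20.1 s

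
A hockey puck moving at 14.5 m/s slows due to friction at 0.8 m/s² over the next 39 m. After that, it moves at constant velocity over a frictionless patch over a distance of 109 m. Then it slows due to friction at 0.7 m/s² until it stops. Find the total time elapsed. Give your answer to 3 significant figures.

29.3 s

Phase 1 (decelerating): v₀ = 14.5 m/s, a = -0.8 m/s².
v² = v₀² + 2aΔx = 14.5² + 2·-0.8·39 = 148 → v = 12.2 m/s
t = (v − v₀)/a = (12.2 − 14.5)/-0.8 = 2.93 s

Phase 2 (constant speed): v₀ = 12.2 m/s, a = 0 m/s².
Constant speed: t = d/v = 109/12.2 = 8.96 s

Phase 3 (decelerating): v₀ = 12.2 m/s, a = -0.7 m/s².
v = v₀ + at → t = (0 − 12.2) / -0.7 = 17.4 s
v² = v₀² + 2aΔx → Δx = (0² − 12.2²)/(2·-0.7) = 106 m
Total time = 2.93 + 8.96 + 17.4 = 29.3 s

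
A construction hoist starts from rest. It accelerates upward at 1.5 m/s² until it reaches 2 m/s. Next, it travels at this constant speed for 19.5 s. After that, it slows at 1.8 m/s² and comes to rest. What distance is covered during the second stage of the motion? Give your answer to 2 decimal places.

39.00 m

Phase 1 (accelerating): v₀ = 0 m/s, a = 1.5 m/s².
v = v₀ + at → t = (2 − 0) / 1.5 = 1.33 s
v² = v₀² + 2aΔx → Δx = (2² − 0²)/(2·1.5) = 1.33 m

Phase 2 (constant speed): v₀ = 2.00 m/s, a = 0 m/s².
v = v₀ + at = 2.00 + (0)(19.5) = 2.00 m/s
Δx = v₀t + ½at² = 2.00·19.5 + 0.5·0·19.5² = 39.0 m
Distance in phase 2 = 39.0 m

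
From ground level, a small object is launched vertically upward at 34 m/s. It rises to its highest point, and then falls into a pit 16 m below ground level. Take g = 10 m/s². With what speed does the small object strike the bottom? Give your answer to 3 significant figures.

Phase 1 (rising): v₀ = 34.0 m/s, a = -10 m/s².
v = v₀ + at → t = (0 − 34.0) / -10 = 3.40 s
v² = v₀² + 2aΔx → Δx = (0² − 34.0²)/(2·-10) = 57.8 m

Phase 2 (falling): v₀ = 0 m/s, a = -10 m/s².
Falls 73.8 m from rest: t = √(2·73.8/10) = 3.84 s; v = g·t = 38.4 m/s.
Final speed = 38.4 m/s

38.4 m/s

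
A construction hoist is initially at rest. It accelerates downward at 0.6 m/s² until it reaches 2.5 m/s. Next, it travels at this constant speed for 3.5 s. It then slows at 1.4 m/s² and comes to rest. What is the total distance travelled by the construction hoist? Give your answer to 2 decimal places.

16.19 m

Phase 1 (accelerating): v₀ = 0 m/s, a = 0.6 m/s².
v = v₀ + at → t = (2.5 − 0) / 0.6 = 4.17 s
v² = v₀² + 2aΔx → Δx = (2.5² − 0²)/(2·0.6) = 5.21 m

Phase 2 (constant speed): v₀ = 2.50 m/s, a = 0 m/s².
v = v₀ + at = 2.50 + (0)(3.5) = 2.50 m/s
Δx = v₀t + ½at² = 2.50·3.5 + 0.5·0·3.5² = 8.75 m

Phase 3 (decelerating): v₀ = 2.50 m/s, a = -1.4 m/s².
v = v₀ + at → t = (0 − 2.50) / -1.4 = 1.79 s
v² = v₀² + 2aΔx → Δx = (0² − 2.50²)/(2·-1.4) = 2.23 m
Total distance = 5.21 + 8.75 + 2.23 = 16.2 m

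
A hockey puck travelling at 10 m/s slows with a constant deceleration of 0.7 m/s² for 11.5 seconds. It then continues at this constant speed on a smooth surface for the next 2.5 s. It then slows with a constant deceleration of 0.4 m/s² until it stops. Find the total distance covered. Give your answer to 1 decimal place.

Phase 1 (decelerating): v₀ = 10.0 m/s, a = -0.7 m/s².
v = v₀ + at = 10.0 + (-0.7)(11.5) = 1.95 m/s
Δx = v₀t + ½at² = 10.0·11.5 + 0.5·-0.7·11.5² = 68.7 m

Phase 2 (constant speed): v₀ = 1.95 m/s, a = 0 m/s².
v = v₀ + at = 1.95 + (0)(2.5) = 1.95 m/s
Δx = v₀t + ½at² = 1.95·2.5 + 0.5·0·2.5² = 4.88 m

Phase 3 (decelerating): v₀ = 1.95 m/s, a = -0.4 m/s².
v = v₀ + at → t = (0 − 1.95) / -0.4 = 4.88 s
v² = v₀² + 2aΔx → Δx = (0² − 1.95²)/(2·-0.4) = 4.75 m
Total distance = 68.7 + 4.88 + 4.75 = 78.3 m

78.3 m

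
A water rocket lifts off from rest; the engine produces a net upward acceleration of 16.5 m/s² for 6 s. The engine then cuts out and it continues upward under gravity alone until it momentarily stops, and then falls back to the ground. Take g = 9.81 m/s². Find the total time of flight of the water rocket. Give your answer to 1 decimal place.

28.8 s

Phase 1 (powered ascent): v₀ = 0 m/s, a = 16.5 m/s².
v = v₀ + at = 0 + (16.5)(6) = 99.0 m/s
Δx = v₀t + ½at² = 0·6 + 0.5·16.5·6² = 297 m

Phase 2 (coasting upward): v₀ = 99.0 m/s, a = -9.81 m/s².
v = v₀ + at → t = (0 − 99.0) / -9.81 = 10.1 s
v² = v₀² + 2aΔx → Δx = (0² − 99.0²)/(2·-9.81) = 500 m

Phase 3 (free fall): v₀ = 0 m/s, a = -9.81 m/s².
Falls 797 m from rest: t = √(2·797/9.81) = 12.7 s; v = g·t = 125 m/s.
Total time = 6.00 + 10.1 + 12.7 = 28.8 s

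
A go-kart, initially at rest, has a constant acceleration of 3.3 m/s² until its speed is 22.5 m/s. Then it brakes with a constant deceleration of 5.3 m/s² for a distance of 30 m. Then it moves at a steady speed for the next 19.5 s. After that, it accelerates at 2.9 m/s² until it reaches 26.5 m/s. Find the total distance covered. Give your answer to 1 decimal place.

462.9 m

Phase 1 (accelerating): v₀ = 0 m/s, a = 3.3 m/s².
v = v₀ + at → t = (22.5 − 0) / 3.3 = 6.82 s
v² = v₀² + 2aΔx → Δx = (22.5² − 0²)/(2·3.3) = 76.7 m

Phase 2 (decelerating): v₀ = 22.5 m/s, a = -5.3 m/s².
v² = v₀² + 2aΔx = 22.5² + 2·-5.3·30 = 188 → v = 13.7 m/s
t = (v − v₀)/a = (13.7 − 22.5)/-5.3 = 1.66 s

Phase 3 (constant speed): v₀ = 13.7 m/s, a = 0 m/s².
v = v₀ + at = 13.7 + (0)(19.5) = 13.7 m/s
Δx = v₀t + ½at² = 13.7·19.5 + 0.5·0·19.5² = 268 m

Phase 4 (accelerating): v₀ = 13.7 m/s, a = 2.9 m/s².
v = v₀ + at → t = (26.5 − 13.7) / 2.9 = 4.41 s
v² = v₀² + 2aΔx → Δx = (26.5² − 13.7²)/(2·2.9) = 88.6 m
Total distance = 76.7 + 30.0 + 268 + 88.6 = 463 m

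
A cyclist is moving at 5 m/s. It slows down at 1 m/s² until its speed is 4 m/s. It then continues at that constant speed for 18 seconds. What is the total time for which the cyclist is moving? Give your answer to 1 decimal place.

19.0 s

Phase 1 (decelerating): v₀ = 5.00 m/s, a = -1 m/s².
v = v₀ + at → t = (4 − 5.00) / -1 = 1.00 s
v² = v₀² + 2aΔx → Δx = (4² − 5.00²)/(2·-1) = 4.50 m

Phase 2 (constant speed): v₀ = 4.00 m/s, a = 0 m/s².
v = v₀ + at = 4.00 + (0)(18) = 4.00 m/s
Δx = v₀t + ½at² = 4.00·18 + 0.5·0·18² = 72.0 m
Total time = 1.00 + 18.0 = 19.0 s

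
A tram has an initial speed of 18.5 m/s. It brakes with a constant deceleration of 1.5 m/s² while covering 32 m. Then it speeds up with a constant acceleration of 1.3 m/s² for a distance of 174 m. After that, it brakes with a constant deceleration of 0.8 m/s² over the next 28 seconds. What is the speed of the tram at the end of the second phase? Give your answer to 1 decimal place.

Phase 1 (decelerating): v₀ = 18.5 m/s, a = -1.5 m/s².
v² = v₀² + 2aΔx = 18.5² + 2·-1.5·32 = 246 → v = 15.7 m/s
t = (v − v₀)/a = (15.7 − 18.5)/-1.5 = 1.87 s

Phase 2 (accelerating): v₀ = 15.7 m/s, a = 1.3 m/s².
v² = v₀² + 2aΔx = 15.7² + 2·1.3·174 = 699 → v = 26.4 m/s
t = (v − v₀)/a = (26.4 − 15.7)/1.3 = 8.26 s
Speed at end of phase 2 = 26.4 m/s

26.4 m/s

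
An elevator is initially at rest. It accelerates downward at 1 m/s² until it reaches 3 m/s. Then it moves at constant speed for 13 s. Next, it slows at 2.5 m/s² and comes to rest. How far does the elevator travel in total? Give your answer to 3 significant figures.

45.3 m

Phase 1 (accelerating): v₀ = 0 m/s, a = 1 m/s².
v = v₀ + at → t = (3 − 0) / 1 = 3.00 s
v² = v₀² + 2aΔx → Δx = (3² − 0²)/(2·1) = 4.50 m

Phase 2 (constant speed): v₀ = 3.00 m/s, a = 0 m/s².
v = v₀ + at = 3.00 + (0)(13) = 3.00 m/s
Δx = v₀t + ½at² = 3.00·13 + 0.5·0·13² = 39.0 m

Phase 3 (decelerating): v₀ = 3.00 m/s, a = -2.5 m/s².
v = v₀ + at → t = (0 − 3.00) / -2.5 = 1.20 s
v² = v₀² + 2aΔx → Δx = (0² − 3.00²)/(2·-2.5) = 1.80 m
Total distance = 4.50 + 39.0 + 1.80 = 45.3 m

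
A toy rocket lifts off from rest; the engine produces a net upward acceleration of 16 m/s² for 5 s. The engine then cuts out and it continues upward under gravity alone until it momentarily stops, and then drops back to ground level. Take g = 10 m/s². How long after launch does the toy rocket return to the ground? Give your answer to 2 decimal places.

23.20 s

Phase 1 (powered ascent): v₀ = 0 m/s, a = 16 m/s².
v = v₀ + at = 0 + (16)(5) = 80.0 m/s
Δx = v₀t + ½at² = 0·5 + 0.5·16·5² = 200 m

Phase 2 (coasting upward): v₀ = 80.0 m/s, a = -10 m/s².
v = v₀ + at → t = (0 − 80.0) / -10 = 8.00 s
v² = v₀² + 2aΔx → Δx = (0² − 80.0²)/(2·-10) = 320 m

Phase 3 (free fall): v₀ = 0 m/s, a = -10 m/s².
Falls 520 m from rest: t = √(2·520/10) = 10.2 s; v = g·t = 102 m/s.
Total time = 5.00 + 8.00 + 10.2 = 23.2 s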